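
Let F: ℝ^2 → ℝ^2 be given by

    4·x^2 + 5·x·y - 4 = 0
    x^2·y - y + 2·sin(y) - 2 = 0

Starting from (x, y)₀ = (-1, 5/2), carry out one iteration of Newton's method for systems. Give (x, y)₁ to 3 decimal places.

(-0.503, 0.447)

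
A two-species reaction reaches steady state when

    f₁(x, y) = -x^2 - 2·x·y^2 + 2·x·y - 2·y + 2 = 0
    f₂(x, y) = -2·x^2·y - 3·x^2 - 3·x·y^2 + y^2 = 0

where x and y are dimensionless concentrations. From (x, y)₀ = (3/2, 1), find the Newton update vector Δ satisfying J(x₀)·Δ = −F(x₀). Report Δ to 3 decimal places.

(-0.863, 0.068)

At (3/2, 1): F = (-2.250, -14.750).
Jacobian J = [[-2·x - 2·y^2 + 2·y, -4·x·y + 2·x - 2], [-4·x·y - 6·x - 3·y^2, -2·x^2 - 6·x·y + 2·y]].
At the point, J = [[-3.000, -5.000], [-18.000, -11.500]] (det J = -55.500).
Solving J·Δ = −F gives Δ = (-0.863, 0.068).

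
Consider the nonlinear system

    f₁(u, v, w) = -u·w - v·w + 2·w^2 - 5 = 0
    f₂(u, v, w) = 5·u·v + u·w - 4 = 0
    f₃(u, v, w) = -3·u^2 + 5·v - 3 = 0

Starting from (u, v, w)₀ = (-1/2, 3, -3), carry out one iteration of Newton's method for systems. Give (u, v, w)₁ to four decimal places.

At (-1/2, 3, -3): F = (20.5000, -10.0000, 11.2500).
Jacobian J = [[-w, -w, -u - v + 4·w], [5·v + w, 5·u, u], [-6·u, 5, 0]].
At the point, J = [[3.0000, 3.0000, -14.5000], [12.0000, -2.5000, -0.5000], [3.0000, 5.0000, 0.0000]] (det J = -975.7500).
Solving J·Δ = −F gives Δ = (0.3603, -2.4662, 0.9781).
Then the next iterate is (u, v, w)₁ = (-0.1397, 0.5338, -2.0219).

(-0.1397, 0.5338, -2.0219)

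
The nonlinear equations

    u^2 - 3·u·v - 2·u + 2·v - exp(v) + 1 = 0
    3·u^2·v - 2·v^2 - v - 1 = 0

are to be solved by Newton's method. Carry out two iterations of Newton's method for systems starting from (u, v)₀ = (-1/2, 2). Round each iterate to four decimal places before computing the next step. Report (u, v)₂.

At (-1/2, 2): F = (1.860944, -9.5000).
Jacobian J = [[2·u - 3·v - 2, -3·u - exp(v) + 2], [6·u·v, 3·u^2 - 4·v - 1]].
At the point, J = [[-9.0000, -3.889056], [-6.0000, -8.2500]] (det J = 50.915663).
Solving J·Δ = −F gives Δ = (1.0272, -1.8985).
Then the next iterate is (u, v)₁ = (0.5272, 0.1015).
Round to (0.5272, 0.1015) and repeat: F = (-0.840822, -1.037472), J = [[-1.2501, -0.688430], [0.321065, -0.572180]].
Δ = (0.2490, -1.6735), so (u, v)₂ = (0.7762, -1.5720).

(0.7762, -1.5720)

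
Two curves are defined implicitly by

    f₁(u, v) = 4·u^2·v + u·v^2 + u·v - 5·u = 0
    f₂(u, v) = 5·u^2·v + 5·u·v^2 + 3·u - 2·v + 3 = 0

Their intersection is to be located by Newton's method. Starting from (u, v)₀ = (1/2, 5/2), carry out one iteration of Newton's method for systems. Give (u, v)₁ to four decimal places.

(-0.3489, 4.3243)

At (1/2, 5/2): F = (4.3750, 18.2500).
Jacobian J = [[8·u·v + v^2 + v - 5, 4·u^2 + 2·u·v + u], [10·u·v + 5·v^2 + 3, 5·u^2 + 10·u·v - 2]].
At the point, J = [[13.7500, 4.0000], [46.7500, 11.7500]] (det J = -25.4375).
Solving J·Δ = −F gives Δ = (-0.8489, 1.8243).
Then the next iterate is (u, v)₁ = (-0.3489, 4.3243).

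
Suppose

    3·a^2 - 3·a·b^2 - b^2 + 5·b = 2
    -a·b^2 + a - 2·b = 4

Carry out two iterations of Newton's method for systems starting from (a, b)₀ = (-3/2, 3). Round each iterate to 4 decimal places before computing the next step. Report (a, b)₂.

(1.8697, 8.6899)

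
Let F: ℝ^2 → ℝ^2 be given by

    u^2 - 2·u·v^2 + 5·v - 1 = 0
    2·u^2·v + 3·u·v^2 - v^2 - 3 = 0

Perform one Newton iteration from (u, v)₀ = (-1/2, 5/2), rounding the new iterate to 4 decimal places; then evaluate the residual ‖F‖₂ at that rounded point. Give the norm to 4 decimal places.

31.3451

At (-1/2, 5/2): F = (18.0000, -17.3750).
Jacobian J = [[2·u - 2·v^2, -4·u·v + 5], [4·u·v + 3·v^2, 2·u^2 + 6·u·v - 2·v]].
At the point, J = [[-13.5000, 10.0000], [13.7500, -12.0000]] (det J = 24.5000).
Solving J·Δ = −F gives Δ = (1.7245, 0.5281).
Then the next iterate is (u, v)₁ = (1.2245, 3.0281).
Re-evaluating at (1.2245, 3.0281): F = (-6.815935, 30.595031), so ‖F‖₂ = 31.3451.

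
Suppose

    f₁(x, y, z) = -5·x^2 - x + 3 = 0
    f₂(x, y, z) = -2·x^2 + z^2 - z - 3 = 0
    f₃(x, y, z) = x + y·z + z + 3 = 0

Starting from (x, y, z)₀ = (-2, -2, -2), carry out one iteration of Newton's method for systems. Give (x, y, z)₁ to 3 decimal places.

At (-2, -2, -2): F = (-15.000, -5.000, 3.000).
Jacobian J = [[-10·x - 1, 0, 0], [-4·x, 0, 2·z - 1], [1, z, y + 1]].
At the point, J = [[19.000, 0.000, 0.000], [8.000, 0.000, -5.000], [1.000, -2.000, -1.000]] (det J = -190.000).
Solving J·Δ = −F gives Δ = (0.789, 1.763, 0.263).
Then the next iterate is (x, y, z)₁ = (-1.211, -0.237, -1.737).

(-1.211, -0.237, -1.737)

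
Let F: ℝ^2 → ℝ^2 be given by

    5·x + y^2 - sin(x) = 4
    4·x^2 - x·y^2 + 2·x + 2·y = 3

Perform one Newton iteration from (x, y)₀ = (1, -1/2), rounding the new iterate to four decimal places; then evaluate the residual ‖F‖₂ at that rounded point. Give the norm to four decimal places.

0.0718

At (1, -1/2): F = (0.408529, 1.7500).
Jacobian J = [[-cos(x) + 5, 2·y], [8·x - y^2 + 2, -2·x·y + 2]].
At the point, J = [[4.459698, -1.0000], [9.7500, 3.0000]] (det J = 23.129093).
Solving J·Δ = −F gives Δ = (-0.1287, -0.1652).
Then the next iterate is (x, y)₁ = (0.8713, -0.6652).
Re-evaluating at (0.8713, -0.6652): F = (0.033824, 0.063312), so ‖F‖₂ = 0.0718.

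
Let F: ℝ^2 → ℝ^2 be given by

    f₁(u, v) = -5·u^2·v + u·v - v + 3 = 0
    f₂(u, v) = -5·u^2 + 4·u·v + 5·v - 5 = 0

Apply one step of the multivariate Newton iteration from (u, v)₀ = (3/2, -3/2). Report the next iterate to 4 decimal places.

At (3/2, -3/2): F = (19.1250, -32.7500).
Jacobian J = [[-10·u·v + v, -5·u^2 + u - 1], [-10·u + 4·v, 4·u + 5]].
At the point, J = [[21.0000, -10.7500], [-21.0000, 11.0000]] (det J = 5.2500).
Solving J·Δ = −F gives Δ = (26.9881, 54.5000).
Then the next iterate is (u, v)₁ = (28.4881, 53.0000).

(28.4881, 53.0000)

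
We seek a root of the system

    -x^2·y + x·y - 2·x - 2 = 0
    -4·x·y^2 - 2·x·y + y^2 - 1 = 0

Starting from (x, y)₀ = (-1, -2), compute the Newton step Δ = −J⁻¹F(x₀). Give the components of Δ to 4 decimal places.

(0.3500, 0.6000)

At (-1, -2): F = (4.0000, 15.0000).
Jacobian J = [[-2·x·y + y - 2, -x^2 + x], [-4·y^2 - 2·y, -8·x·y - 2·x + 2·y]].
At the point, J = [[-8.0000, -2.0000], [-12.0000, -18.0000]] (det J = 120.0000).
Solving J·Δ = −F gives Δ = (0.3500, 0.6000).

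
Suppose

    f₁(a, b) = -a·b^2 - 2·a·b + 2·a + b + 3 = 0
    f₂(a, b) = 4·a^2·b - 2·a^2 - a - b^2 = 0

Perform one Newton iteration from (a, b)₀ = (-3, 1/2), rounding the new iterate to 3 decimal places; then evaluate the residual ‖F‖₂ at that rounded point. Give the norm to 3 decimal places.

1.051

At (-3, 1/2): F = (1.250, 2.750).
Jacobian J = [[-b^2 - 2·b + 2, -2·a·b - 2·a + 1], [8·a·b - 4·a - 1, 4·a^2 - 2·b]].
At the point, J = [[0.750, 10.000], [-1.000, 35.000]] (det J = 36.250).
Solving J·Δ = −F gives Δ = (-0.448, -0.091).
Then the next iterate is (a, b)₁ = (-3.448, 0.409).
Re-evaluating at (-3.448, 0.409): F = (-0.08975, -1.04677), so ‖F‖₂ = 1.051.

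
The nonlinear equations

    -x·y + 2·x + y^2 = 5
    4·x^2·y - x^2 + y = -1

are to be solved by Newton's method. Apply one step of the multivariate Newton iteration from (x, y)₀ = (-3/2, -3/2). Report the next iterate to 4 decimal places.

(0.0695, -3.1711)

At (-3/2, -3/2): F = (-8.0000, -16.2500).
Jacobian J = [[-y + 2, -x + 2·y], [8·x·y - 2·x, 4·x^2 + 1]].
At the point, J = [[3.5000, -1.5000], [21.0000, 10.0000]] (det J = 66.5000).
Solving J·Δ = −F gives Δ = (1.5695, -1.6711).
Then the next iterate is (x, y)₁ = (0.0695, -3.1711).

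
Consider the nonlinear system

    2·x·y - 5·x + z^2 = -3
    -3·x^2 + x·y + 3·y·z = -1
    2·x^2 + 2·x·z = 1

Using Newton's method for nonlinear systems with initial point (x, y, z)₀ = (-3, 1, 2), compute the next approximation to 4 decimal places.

(-2.0000, 2.8333, 1.5000)

At (-3, 1, 2): F = (16.0000, -23.0000, 5.0000).
Jacobian J = [[2·y - 5, 2·x, 2·z], [-6·x + y, x + 3·z, 3·y], [4·x + 2·z, 0, 2·x]].
At the point, J = [[-3.0000, -6.0000, 4.0000], [19.0000, 3.0000, 3.0000], [-8.0000, 0.0000, -6.0000]] (det J = -390.0000).
Solving J·Δ = −F gives Δ = (1.0000, 1.8333, -0.5000).
Then the next iterate is (x, y, z)₁ = (-2.0000, 2.8333, 1.5000).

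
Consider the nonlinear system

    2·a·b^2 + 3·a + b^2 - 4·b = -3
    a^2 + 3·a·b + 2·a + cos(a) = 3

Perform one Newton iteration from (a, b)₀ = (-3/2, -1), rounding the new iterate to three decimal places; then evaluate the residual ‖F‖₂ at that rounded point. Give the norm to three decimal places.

0.074

At (-3/2, -1): F = (0.500, 0.82074).
Jacobian J = [[2·b^2 + 3, 4·a·b + 2·b - 4], [2·a + 3·b - sin(a) + 2, 3·a]].
At the point, J = [[5.000, 0.000], [-3.00251, -4.500]] (det J = -22.500).
Solving J·Δ = −F gives Δ = (-0.100, 0.249).
Then the next iterate is (a, b)₁ = (-1.600, -0.751).
Re-evaluating at (-1.600, -0.751): F = (-0.03680, -0.06440), so ‖F‖₂ = 0.074.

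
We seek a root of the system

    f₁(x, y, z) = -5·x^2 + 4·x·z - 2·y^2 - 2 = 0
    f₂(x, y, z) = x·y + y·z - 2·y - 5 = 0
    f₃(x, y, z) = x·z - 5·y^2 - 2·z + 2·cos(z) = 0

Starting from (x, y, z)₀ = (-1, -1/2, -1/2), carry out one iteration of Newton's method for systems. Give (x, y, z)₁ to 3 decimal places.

(-0.661, -1.319, -1.607)

At (-1, -1/2, -1/2): F = (-5.500, -3.250, 2.00517).
Jacobian J = [[-10·x + 4·z, -4·y, 4·x], [y, x + z - 2, y], [z, -10·y, x - 2·sin(z) - 2]].
At the point, J = [[8.000, 2.000, -4.000], [-0.500, -3.500, -0.500], [-0.500, 5.000, -2.04115]] (det J = 92.61102).
Solving J·Δ = −F gives Δ = (0.339, -0.819, -1.107).
Then the next iterate is (x, y, z)₁ = (-0.661, -1.319, -1.607).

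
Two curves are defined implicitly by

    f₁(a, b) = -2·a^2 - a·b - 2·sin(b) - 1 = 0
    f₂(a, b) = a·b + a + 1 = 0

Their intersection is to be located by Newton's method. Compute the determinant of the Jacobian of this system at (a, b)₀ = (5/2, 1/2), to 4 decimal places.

J = [[-4·a - b, -a - 2·cos(b)], [b + 1, a]].
At the point, J = [[-10.5000, -4.255165], [1.5000, 2.5000]].
det J = -19.8673.

-19.8673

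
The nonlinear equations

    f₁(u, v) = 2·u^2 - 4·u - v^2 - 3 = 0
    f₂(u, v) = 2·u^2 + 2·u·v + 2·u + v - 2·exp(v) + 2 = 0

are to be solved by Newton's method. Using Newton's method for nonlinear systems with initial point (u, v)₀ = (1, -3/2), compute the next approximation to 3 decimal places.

(-1.408, 0.917)

At (1, -3/2): F = (-7.250, 1.05374).
Jacobian J = [[4·u - 4, -2·v], [4·u + 2·v + 2, 2·u - 2·exp(v) + 1]].
At the point, J = [[0.000, 3.000], [3.000, 2.55374]] (det J = -9.000).
Solving J·Δ = −F gives Δ = (-2.408, 2.417).
Then the next iterate is (u, v)₁ = (-1.408, 0.917).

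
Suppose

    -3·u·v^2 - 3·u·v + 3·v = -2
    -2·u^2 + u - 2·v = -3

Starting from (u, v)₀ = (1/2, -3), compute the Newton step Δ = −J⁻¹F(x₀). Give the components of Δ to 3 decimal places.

At (1/2, -3): F = (-16.000, 9.000).
Jacobian J = [[-3·v^2 - 3·v, -6·u·v - 3·u + 3], [-4·u + 1, -2]].
At the point, J = [[-18.000, 10.500], [-1.000, -2.000]] (det J = 46.500).
Solving J·Δ = −F gives Δ = (1.344, 3.828).

(1.344, 3.828)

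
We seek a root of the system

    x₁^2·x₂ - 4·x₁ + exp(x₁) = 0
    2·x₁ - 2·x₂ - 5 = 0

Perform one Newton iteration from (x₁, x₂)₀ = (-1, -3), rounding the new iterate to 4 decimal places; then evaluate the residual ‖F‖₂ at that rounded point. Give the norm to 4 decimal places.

0.6289

At (-1, -3): F = (1.367879, -1.0000).
Jacobian J = [[2·x₁·x₂ + exp(x₁) - 4, x₁^2], [2, -2]].
At the point, J = [[2.367879, 1.0000], [2.0000, -2.0000]] (det J = -6.735759).
Solving J·Δ = −F gives Δ = (-0.2577, -0.7577).
Then the next iterate is (x₁, x₂)₁ = (-1.2577, -3.7577).
Re-evaluating at (-1.2577, -3.7577): F = (-0.628858, 0.0000), so ‖F‖₂ = 0.6289.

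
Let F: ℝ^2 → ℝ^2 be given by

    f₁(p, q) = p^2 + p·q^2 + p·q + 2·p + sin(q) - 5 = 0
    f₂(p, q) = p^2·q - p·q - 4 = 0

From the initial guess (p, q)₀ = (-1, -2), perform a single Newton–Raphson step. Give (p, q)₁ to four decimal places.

(-0.7520, 1.2561)

At (-1, -2): F = (-8.909297, -8.0000).
Jacobian J = [[2·p + q^2 + q + 2, 2·p·q + p + cos(q)], [2·p·q - q, p^2 - p]].
At the point, J = [[2.0000, 2.583853], [6.0000, 2.0000]] (det J = -11.503119).
Solving J·Δ = −F gives Δ = (0.2480, 3.2561).
Then the next iterate is (p, q)₁ = (-0.7520, 1.2561).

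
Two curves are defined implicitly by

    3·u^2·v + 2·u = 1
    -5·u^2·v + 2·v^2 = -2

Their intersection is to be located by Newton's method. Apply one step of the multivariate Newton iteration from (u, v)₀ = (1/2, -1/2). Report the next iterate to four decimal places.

(0.1786, 0.2143)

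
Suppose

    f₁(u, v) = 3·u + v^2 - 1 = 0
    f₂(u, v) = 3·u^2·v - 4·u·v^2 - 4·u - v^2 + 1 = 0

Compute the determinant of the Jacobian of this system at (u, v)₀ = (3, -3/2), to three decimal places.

J = [[3, 2·v], [6·u·v - 4·v^2 - 4, 3·u^2 - 8·u·v - 2·v]].
At the point, J = [[3.000, -3.000], [-40.000, 66.000]].
det J = 78.000.

78.000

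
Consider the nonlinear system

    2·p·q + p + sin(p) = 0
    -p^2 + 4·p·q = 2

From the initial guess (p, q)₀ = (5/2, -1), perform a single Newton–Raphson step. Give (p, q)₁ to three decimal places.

(-0.176, -1.584)

At (5/2, -1): F = (-1.90153, -18.250).
Jacobian J = [[2·q + cos(p) + 1, 2·p], [-2·p + 4·q, 4·p]].
At the point, J = [[-1.80114, 5.000], [-9.000, 10.000]] (det J = 26.98856).
Solving J·Δ = −F gives Δ = (-2.676, -0.584).
Then the next iterate is (p, q)₁ = (-0.176, -1.584).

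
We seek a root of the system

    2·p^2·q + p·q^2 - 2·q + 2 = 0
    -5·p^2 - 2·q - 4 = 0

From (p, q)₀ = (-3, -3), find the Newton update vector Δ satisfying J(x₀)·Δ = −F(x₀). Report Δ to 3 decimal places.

At (-3, -3): F = (-73.000, -43.000).
Jacobian J = [[4·p·q + q^2, 2·p^2 + 2·p·q - 2], [-10·p, -2]].
At the point, J = [[45.000, 34.000], [30.000, -2.000]] (det J = -1110.000).
Solving J·Δ = −F gives Δ = (1.449, 0.230).

(1.449, 0.230)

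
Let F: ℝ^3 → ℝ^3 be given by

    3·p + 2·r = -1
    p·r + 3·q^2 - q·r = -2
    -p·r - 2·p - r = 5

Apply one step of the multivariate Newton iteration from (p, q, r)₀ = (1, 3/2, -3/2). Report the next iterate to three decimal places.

(2.200, 0.657, -3.800)

At (1, 3/2, -3/2): F = (1.000, 9.500, -4.000).
Jacobian J = [[3, 0, 2], [r, 6·q - r, p - q], [-r - 2, 0, -p - 1]].
At the point, J = [[3.000, 0.000, 2.000], [-1.500, 10.500, -0.500], [-0.500, 0.000, -2.000]] (det J = -52.500).
Solving J·Δ = −F gives Δ = (1.200, -0.843, -2.300).
Then the next iterate is (p, q, r)₁ = (2.200, 0.657, -3.800).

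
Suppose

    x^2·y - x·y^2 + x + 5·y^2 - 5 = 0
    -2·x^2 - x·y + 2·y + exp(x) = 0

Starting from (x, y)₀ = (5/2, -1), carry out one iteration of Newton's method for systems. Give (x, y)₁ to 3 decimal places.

At (5/2, -1): F = (-6.250, 0.18249).
Jacobian J = [[2·x·y - y^2 + 1, x^2 - 2·x·y + 10·y], [-4·x - y + exp(x), -x + 2]].
At the point, J = [[-5.000, 1.250], [3.18249, -0.500]] (det J = -1.47812).
Solving J·Δ = −F gives Δ = (1.960, 12.839).
Then the next iterate is (x, y)₁ = (4.460, 11.839).

(4.460, 11.839)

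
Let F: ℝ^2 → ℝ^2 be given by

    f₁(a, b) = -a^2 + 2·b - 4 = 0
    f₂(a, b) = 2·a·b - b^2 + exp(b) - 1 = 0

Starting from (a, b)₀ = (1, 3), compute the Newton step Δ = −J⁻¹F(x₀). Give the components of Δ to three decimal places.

(-0.364, -0.864)

At (1, 3): F = (1.000, 16.08554).
Jacobian J = [[-2·a, 2], [2·b, 2·a - 2·b + exp(b)]].
At the point, J = [[-2.000, 2.000], [6.000, 16.08554]] (det J = -44.17107).
Solving J·Δ = −F gives Δ = (-0.364, -0.864).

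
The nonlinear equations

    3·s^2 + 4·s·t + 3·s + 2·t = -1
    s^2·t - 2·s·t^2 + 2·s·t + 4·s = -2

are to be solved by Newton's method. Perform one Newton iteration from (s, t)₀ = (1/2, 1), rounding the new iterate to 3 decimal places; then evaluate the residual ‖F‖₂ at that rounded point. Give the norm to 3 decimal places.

At (1/2, 1): F = (7.250, 4.250).
Jacobian J = [[6·s + 4·t + 3, 4·s + 2], [2·s·t - 2·t^2 + 2·t + 4, s^2 - 4·s·t + 2·s]].
At the point, J = [[10.000, 4.000], [5.000, -0.750]] (det J = -27.500).
Solving J·Δ = −F gives Δ = (-0.816, 0.227).
Then the next iterate is (s, t)₁ = (-0.316, 1.227).
Re-evaluating at (-0.316, 1.227): F = (1.25464, 1.03455), so ‖F‖₂ = 1.626.

1.626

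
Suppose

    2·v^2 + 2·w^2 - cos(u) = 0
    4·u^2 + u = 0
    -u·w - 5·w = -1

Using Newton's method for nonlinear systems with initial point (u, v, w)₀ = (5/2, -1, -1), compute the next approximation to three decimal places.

(1.190, -0.954, -0.041)

At (5/2, -1, -1): F = (4.80114, 27.500, 8.500).
Jacobian J = [[sin(u), 4·v, 4·w], [8·u + 1, 0, 0], [-w, 0, -u - 5]].
At the point, J = [[0.59847, -4.000, -4.000], [21.000, 0.000, 0.000], [1.000, 0.000, -7.500]] (det J = -630.000).
Solving J·Δ = −F gives Δ = (-1.310, 0.046, 0.959).
Then the next iterate is (u, v, w)₁ = (1.190, -0.954, -0.041).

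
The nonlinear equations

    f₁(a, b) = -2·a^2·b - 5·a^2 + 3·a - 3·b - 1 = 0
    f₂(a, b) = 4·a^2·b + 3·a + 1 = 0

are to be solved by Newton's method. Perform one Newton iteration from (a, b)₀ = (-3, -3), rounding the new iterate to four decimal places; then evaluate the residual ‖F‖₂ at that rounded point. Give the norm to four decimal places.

At (-3, -3): F = (8.0000, -116.0000).
Jacobian J = [[-4·a·b - 10·a + 3, -2·a^2 - 3], [8·a·b + 3, 4·a^2]].
At the point, J = [[-3.0000, -21.0000], [75.0000, 36.0000]] (det J = 1467.0000).
Solving J·Δ = −F gives Δ = (1.4642, 0.1718).
Then the next iterate is (a, b)₁ = (-1.5358, -2.8282).
Re-evaluating at (-1.5358, -2.8282): F = (4.425439, -30.290694), so ‖F‖₂ = 30.6123.

30.6123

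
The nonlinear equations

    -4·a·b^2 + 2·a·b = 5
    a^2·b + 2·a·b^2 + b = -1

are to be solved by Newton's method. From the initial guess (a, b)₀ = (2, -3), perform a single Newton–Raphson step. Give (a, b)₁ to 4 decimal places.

At (2, -3): F = (-89.0000, 22.0000).
Jacobian J = [[-4·b^2 + 2·b, -8·a·b + 2·a], [2·a·b + 2·b^2, a^2 + 4·a·b + 1]].
At the point, J = [[-42.0000, 52.0000], [6.0000, -19.0000]] (det J = 486.0000).
Solving J·Δ = −F gives Δ = (-1.1255, 0.8025).
Then the next iterate is (a, b)₁ = (0.8745, -2.1975).

(0.8745, -2.1975)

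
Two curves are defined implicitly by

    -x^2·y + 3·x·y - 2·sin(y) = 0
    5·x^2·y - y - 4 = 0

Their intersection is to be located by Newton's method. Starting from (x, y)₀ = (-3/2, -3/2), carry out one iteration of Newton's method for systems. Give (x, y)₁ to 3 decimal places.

At (-3/2, -3/2): F = (12.11999, -19.375).
Jacobian J = [[-2·x·y + 3·y, -x^2 + 3·x - 2·cos(y)], [10·x·y, 5·x^2 - 1]].
At the point, J = [[-9.000, -6.89147], [22.500, 10.250]] (det J = 62.80817).
Solving J·Δ = −F gives Δ = (0.148, 1.565).
Then the next iterate is (x, y)₁ = (-1.352, 0.065).

(-1.352, 0.065)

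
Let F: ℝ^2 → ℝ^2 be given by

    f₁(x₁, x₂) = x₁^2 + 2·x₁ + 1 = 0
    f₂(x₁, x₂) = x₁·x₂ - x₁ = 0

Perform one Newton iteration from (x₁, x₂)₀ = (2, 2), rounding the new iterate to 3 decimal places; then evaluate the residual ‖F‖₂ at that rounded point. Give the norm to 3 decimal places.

At (2, 2): F = (9.000, 2.000).
Jacobian J = [[2·x₁ + 2, 0], [x₂ - 1, x₁]].
At the point, J = [[6.000, 0.000], [1.000, 2.000]] (det J = 12.000).
Solving J·Δ = −F gives Δ = (-1.500, -0.250).
Then the next iterate is (x₁, x₂)₁ = (0.500, 1.750).
Re-evaluating at (0.500, 1.750): F = (2.250, 0.375), so ‖F‖₂ = 2.281.

2.281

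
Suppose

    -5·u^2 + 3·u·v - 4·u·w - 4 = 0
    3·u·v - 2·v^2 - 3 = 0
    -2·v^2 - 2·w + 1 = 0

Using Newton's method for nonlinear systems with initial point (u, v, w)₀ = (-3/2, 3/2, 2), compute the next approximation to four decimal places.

(-0.4423, 0.5962, 0.9615)

At (-3/2, 3/2, 2): F = (-10.0000, -14.2500, -7.5000).
Jacobian J = [[-10·u + 3·v - 4·w, 3·u, -4·u], [3·v, 3·u - 4·v, 0], [0, -4·v, -2]].
At the point, J = [[11.5000, -4.5000, 6.0000], [4.5000, -10.5000, 0.0000], [0.0000, -6.0000, -2.0000]] (det J = 39.0000).
Solving J·Δ = −F gives Δ = (1.0577, -0.9038, -1.0385).
Then the next iterate is (u, v, w)₁ = (-0.4423, 0.5962, 0.9615).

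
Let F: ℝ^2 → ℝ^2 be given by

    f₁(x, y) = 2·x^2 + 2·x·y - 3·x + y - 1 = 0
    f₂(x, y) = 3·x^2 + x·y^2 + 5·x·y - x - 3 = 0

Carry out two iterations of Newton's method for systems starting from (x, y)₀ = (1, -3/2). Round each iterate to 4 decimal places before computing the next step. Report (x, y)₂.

At (1, -3/2): F = (-6.5000, -6.2500).
Jacobian J = [[4·x + 2·y - 3, 2·x + 1], [6·x + y^2 + 5·y - 1, 2·x·y + 5·x]].
At the point, J = [[-2.0000, 3.0000], [-0.2500, 2.0000]] (det J = -3.2500).
Solving J·Δ = −F gives Δ = (1.7692, 3.3462).
Then the next iterate is (x, y)₁ = (2.7692, 1.8462).
Round to (2.7692, 1.8462) and repeat: F = (18.100531, 52.237383), J = [[11.7692, 6.5384], [28.254654, 24.070994]].
Δ = (-0.9553, -1.0488), so (x, y)₂ = (1.8139, 0.7974).

(1.8139, 0.7974)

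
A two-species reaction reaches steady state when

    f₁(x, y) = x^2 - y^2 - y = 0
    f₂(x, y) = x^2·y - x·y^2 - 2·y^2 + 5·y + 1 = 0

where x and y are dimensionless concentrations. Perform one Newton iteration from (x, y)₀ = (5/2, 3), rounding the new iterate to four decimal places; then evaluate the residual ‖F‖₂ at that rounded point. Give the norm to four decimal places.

5.8565

At (5/2, 3): F = (-5.7500, -5.7500).
Jacobian J = [[2·x, -2·y - 1], [2·x·y - y^2, x^2 - 2·x·y - 4·y + 5]].
At the point, J = [[5.0000, -7.0000], [6.0000, -15.7500]] (det J = -36.7500).
Solving J·Δ = −F gives Δ = (1.3690, 0.1565).
Then the next iterate is (x, y)₁ = (3.8690, 3.1565).
Re-evaluating at (3.8690, 3.1565): F = (1.849169, 5.556921), so ‖F‖₂ = 5.8565.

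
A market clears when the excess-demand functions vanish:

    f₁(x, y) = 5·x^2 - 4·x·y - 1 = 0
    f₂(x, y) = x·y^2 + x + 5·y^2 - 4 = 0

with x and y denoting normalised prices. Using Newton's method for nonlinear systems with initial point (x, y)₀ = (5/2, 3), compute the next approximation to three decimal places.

(1.520, 1.751)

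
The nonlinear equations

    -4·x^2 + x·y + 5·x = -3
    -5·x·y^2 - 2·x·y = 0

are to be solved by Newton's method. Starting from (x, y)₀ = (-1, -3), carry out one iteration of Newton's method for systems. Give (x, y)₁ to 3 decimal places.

At (-1, -3): F = (-3.000, 39.000).
Jacobian J = [[-8·x + y + 5, x], [-5·y^2 - 2·y, -10·x·y - 2·x]].
At the point, J = [[10.000, -1.000], [-39.000, -28.000]] (det J = -319.000).
Solving J·Δ = −F gives Δ = (0.386, 0.856).
Then the next iterate is (x, y)₁ = (-0.614, -2.144).

(-0.614, -2.144)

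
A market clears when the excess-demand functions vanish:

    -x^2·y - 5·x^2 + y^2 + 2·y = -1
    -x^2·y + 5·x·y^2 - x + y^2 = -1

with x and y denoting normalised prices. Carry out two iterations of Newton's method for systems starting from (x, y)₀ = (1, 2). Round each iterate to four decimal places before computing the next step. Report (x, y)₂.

At (1, 2): F = (2.0000, 22.0000).
Jacobian J = [[-2·x·y - 10·x, -x^2 + 2·y + 2], [-2·x·y + 5·y^2 - 1, -x^2 + 10·x·y + 2·y]].
At the point, J = [[-14.0000, 5.0000], [15.0000, 23.0000]] (det J = -397.0000).
Solving J·Δ = −F gives Δ = (-0.1612, -0.8514).
Then the next iterate is (x, y)₁ = (0.8388, 1.1486).
Round to (0.8388, 1.1486) and repeat: F = (0.290417, 6.205412), J = [[-10.314891, 3.593615], [3.669518, 11.228071]].
Δ = (-0.1476, -0.5044), so (x, y)₂ = (0.6912, 0.6442).

(0.6912, 0.6442)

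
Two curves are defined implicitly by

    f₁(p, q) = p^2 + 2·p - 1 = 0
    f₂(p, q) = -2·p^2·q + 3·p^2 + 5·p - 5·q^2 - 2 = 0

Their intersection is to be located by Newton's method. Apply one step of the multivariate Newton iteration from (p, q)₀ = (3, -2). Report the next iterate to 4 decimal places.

(1.2500, 11.1250)

At (3, -2): F = (14.0000, 56.0000).
Jacobian J = [[2·p + 2, 0], [-4·p·q + 6·p + 5, -2·p^2 - 10·q]].
At the point, J = [[8.0000, 0.0000], [47.0000, 2.0000]] (det J = 16.0000).
Solving J·Δ = −F gives Δ = (-1.7500, 13.1250).
Then the next iterate is (p, q)₁ = (1.2500, 11.1250).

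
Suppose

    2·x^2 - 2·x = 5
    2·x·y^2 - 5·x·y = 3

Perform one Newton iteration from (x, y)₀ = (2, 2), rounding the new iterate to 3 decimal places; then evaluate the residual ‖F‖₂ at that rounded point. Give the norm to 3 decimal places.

7.082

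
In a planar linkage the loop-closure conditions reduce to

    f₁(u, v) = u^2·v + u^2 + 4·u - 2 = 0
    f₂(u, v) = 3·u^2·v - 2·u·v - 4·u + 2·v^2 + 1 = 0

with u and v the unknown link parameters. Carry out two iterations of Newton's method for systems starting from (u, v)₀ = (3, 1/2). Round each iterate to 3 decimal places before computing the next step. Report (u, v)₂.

At (3, 1/2): F = (23.500, 0.000).
Jacobian J = [[2·u·v + 2·u + 4, u^2], [6·u·v - 2·v - 4, 3·u^2 - 2·u + 4·v]].
At the point, J = [[13.000, 9.000], [4.000, 23.000]] (det J = 263.000).
Solving J·Δ = −F gives Δ = (-2.055, 0.357).
Then the next iterate is (u, v)₁ = (0.945, 0.857).
Round to (0.945, 0.857) and repeat: F = (3.43835, -0.63486), J = [[7.50973, 0.89302], [-0.85481, 4.21708]].
Δ = (-0.465, 0.056), so (u, v)₂ = (0.480, 0.913).

(0.480, 0.913)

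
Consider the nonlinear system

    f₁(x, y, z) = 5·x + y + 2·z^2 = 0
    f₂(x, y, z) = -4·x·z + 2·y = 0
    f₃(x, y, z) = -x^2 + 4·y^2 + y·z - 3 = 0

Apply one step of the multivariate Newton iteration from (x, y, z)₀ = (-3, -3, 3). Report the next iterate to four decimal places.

At (-3, -3, 3): F = (0.0000, 30.0000, 15.0000).
Jacobian J = [[5, 1, 4·z], [-4·z, 2, -4·x], [-2·x, 8·y + z, y]].
At the point, J = [[5.0000, 1.0000, 12.0000], [-12.0000, 2.0000, 12.0000], [6.0000, -21.0000, -3.0000]] (det J = 4146.0000).
Solving J·Δ = −F gives Δ = (1.8452, 1.3676, -0.8828).
Then the next iterate is (x, y, z)₁ = (-1.1548, -1.6324, 2.1172).

(-1.1548, -1.6324, 2.1172)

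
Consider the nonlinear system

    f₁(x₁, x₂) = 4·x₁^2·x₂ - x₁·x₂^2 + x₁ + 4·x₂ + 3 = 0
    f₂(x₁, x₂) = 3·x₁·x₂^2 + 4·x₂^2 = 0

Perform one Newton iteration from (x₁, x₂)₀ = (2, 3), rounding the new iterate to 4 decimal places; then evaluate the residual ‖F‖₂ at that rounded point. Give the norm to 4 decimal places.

31.1411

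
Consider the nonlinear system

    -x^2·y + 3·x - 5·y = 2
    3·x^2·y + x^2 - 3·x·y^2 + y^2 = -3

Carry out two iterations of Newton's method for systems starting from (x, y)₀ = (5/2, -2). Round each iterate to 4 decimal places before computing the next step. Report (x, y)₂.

(0.5460, -3.1394)

At (5/2, -2): F = (28.0000, -54.2500).
Jacobian J = [[-2·x·y + 3, -x^2 - 5], [6·x·y + 2·x - 3·y^2, 3·x^2 - 6·x·y + 2·y]].
At the point, J = [[13.0000, -11.2500], [-37.0000, 44.7500]] (det J = 165.5000).
Solving J·Δ = −F gives Δ = (-3.8833, -1.9985).
Then the next iterate is (x, y)₁ = (-1.3833, -3.9985).
Round to (-1.3833, -3.9985) and repeat: F = (21.493805, 64.296516), J = [[-8.062250, -6.913519], [-17.543856, -35.443194]].
Δ = (1.9293, 0.8591), so (x, y)₂ = (0.5460, -3.1394).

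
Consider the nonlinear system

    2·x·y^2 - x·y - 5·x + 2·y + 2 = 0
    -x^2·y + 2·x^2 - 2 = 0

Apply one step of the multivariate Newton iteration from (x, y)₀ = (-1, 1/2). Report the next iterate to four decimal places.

At (-1, 1/2): F = (8.0000, -0.5000).
Jacobian J = [[2·y^2 - y - 5, 4·x·y - x + 2], [-2·x·y + 4·x, -x^2]].
At the point, J = [[-5.0000, 1.0000], [-3.0000, -1.0000]] (det J = 8.0000).
Solving J·Δ = −F gives Δ = (0.9375, -3.3125).
Then the next iterate is (x, y)₁ = (-0.0625, -2.8125).

(-0.0625, -2.8125)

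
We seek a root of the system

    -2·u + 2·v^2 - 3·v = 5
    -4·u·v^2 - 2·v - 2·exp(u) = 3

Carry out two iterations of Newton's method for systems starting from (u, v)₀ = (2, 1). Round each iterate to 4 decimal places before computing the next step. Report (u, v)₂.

(-1.2146, 2.4287)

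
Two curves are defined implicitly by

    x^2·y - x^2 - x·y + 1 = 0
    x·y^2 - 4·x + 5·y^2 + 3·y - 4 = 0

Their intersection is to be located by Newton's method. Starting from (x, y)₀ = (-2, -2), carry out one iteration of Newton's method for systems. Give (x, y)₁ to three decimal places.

At (-2, -2): F = (-15.000, 10.000).
Jacobian J = [[2·x·y - 2·x - y, x^2 - x], [y^2 - 4, 2·x·y + 10·y + 3]].
At the point, J = [[14.000, 6.000], [0.000, -9.000]] (det J = -126.000).
Solving J·Δ = −F gives Δ = (0.595, 1.111).
Then the next iterate is (x, y)₁ = (-1.405, -0.889).

(-1.405, -0.889)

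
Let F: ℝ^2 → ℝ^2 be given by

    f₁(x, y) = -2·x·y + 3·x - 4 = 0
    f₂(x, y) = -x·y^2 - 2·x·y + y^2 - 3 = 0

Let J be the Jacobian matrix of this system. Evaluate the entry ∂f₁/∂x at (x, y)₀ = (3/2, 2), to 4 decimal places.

∂f₁/∂x = -2·y + 3.
At (3/2, 2) this is -1.0000.

-1.0000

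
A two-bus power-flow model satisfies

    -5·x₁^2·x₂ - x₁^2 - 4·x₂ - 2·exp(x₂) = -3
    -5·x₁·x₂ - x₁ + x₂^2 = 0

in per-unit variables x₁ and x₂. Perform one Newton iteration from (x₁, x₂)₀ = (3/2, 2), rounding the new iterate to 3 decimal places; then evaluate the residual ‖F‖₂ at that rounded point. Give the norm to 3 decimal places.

At (3/2, 2): F = (-44.52811, -12.500).
Jacobian J = [[-10·x₁·x₂ - 2·x₁, -5·x₁^2 - 2·exp(x₂) - 4], [-5·x₂ - 1, -5·x₁ + 2·x₂]].
At the point, J = [[-33.000, -30.02811], [-11.000, -3.500]] (det J = -214.80923).
Solving J·Δ = −F gives Δ = (-1.022, -0.360).
Then the next iterate is (x₁, x₂)₁ = (0.478, 1.640).
Re-evaluating at (0.478, 1.640): F = (-15.97239, -1.708), so ‖F‖₂ = 16.063.

16.063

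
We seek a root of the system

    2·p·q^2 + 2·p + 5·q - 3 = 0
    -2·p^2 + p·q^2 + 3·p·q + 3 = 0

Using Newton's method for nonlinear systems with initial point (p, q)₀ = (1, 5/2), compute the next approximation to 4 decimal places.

(0.0331, 1.8347)

At (1, 5/2): F = (24.0000, 14.7500).
Jacobian J = [[2·q^2 + 2, 4·p·q + 5], [-4·p + q^2 + 3·q, 2·p·q + 3·p]].
At the point, J = [[14.5000, 15.0000], [9.7500, 8.0000]] (det J = -30.2500).
Solving J·Δ = −F gives Δ = (-0.9669, -0.6653).
Then the next iterate is (p, q)₁ = (0.0331, 1.8347).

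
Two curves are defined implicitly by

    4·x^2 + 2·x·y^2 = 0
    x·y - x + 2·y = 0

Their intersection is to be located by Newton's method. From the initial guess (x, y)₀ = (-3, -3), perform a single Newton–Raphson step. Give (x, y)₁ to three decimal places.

At (-3, -3): F = (-18.000, 6.000).
Jacobian J = [[8·x + 2·y^2, 4·x·y], [y - 1, x + 2]].
At the point, J = [[-6.000, 36.000], [-4.000, -1.000]] (det J = 150.000).
Solving J·Δ = −F gives Δ = (1.320, 0.720).
Then the next iterate is (x, y)₁ = (-1.680, -2.280).

(-1.680, -2.280)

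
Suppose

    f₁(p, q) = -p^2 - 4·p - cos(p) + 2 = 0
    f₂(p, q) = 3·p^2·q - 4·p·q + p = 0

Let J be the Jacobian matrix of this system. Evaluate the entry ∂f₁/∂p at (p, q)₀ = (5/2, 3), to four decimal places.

-8.4015

∂f₁/∂p = -2·p + sin(p) - 4.
At (5/2, 3) this is -8.4015.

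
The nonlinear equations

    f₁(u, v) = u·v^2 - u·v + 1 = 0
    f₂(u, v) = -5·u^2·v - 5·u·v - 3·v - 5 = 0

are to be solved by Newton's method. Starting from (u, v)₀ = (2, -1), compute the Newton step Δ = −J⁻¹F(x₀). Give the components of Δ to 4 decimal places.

(-0.0357, 0.8214)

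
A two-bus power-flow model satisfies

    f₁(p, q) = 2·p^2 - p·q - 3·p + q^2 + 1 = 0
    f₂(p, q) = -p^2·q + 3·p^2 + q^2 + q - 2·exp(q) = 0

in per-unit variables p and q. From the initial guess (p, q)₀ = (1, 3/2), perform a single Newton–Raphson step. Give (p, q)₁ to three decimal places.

(1.979, 1.370)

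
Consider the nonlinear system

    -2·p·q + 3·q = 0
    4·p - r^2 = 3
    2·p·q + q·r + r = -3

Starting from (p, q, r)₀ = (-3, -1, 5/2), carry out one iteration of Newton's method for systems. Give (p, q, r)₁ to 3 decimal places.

At (-3, -1, 5/2): F = (-9.000, -21.250, 9.000).
Jacobian J = [[-2·q, -2·p + 3, 0], [4, 0, -2·r], [2·q, 2·p + r, q + 1]].
At the point, J = [[2.000, 9.000, 0.000], [4.000, 0.000, -5.000], [-2.000, -3.500, 0.000]] (det J = 55.000).
Solving J·Δ = −F gives Δ = (4.500, 0.000, -0.650).
Then the next iterate is (p, q, r)₁ = (1.500, -1.000, 1.850).

(1.500, -1.000, 1.850)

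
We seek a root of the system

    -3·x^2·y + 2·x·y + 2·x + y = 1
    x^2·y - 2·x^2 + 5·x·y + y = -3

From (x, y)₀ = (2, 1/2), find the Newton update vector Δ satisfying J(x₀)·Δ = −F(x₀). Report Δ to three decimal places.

(0.144, -0.133)

At (2, 1/2): F = (-0.500, 2.500).
Jacobian J = [[-6·x·y + 2·y + 2, -3·x^2 + 2·x + 1], [2·x·y - 4·x + 5·y, x^2 + 5·x + 1]].
At the point, J = [[-3.000, -7.000], [-3.500, 15.000]] (det J = -69.500).
Solving J·Δ = −F gives Δ = (0.144, -0.133).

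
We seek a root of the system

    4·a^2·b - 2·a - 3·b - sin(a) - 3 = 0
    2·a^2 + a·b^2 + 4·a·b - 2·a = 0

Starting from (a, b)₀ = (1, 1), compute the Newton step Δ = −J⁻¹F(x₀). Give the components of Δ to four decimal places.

At (1, 1): F = (-4.841471, 5.0000).
Jacobian J = [[8·a·b - cos(a) - 2, 4·a^2 - 3], [4·a + b^2 + 4·b - 2, 2·a·b + 4·a]].
At the point, J = [[5.459698, 1.0000], [7.0000, 6.0000]] (det J = 25.758186).
Solving J·Δ = −F gives Δ = (1.3219, -2.3755).

(1.3219, -2.3755)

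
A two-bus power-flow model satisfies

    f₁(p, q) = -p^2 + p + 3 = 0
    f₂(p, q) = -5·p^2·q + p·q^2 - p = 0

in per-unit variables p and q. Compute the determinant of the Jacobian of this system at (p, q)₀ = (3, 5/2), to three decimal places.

J = [[-2·p + 1, 0], [-10·p·q + q^2 - 1, -5·p^2 + 2·p·q]].
At the point, J = [[-5.000, 0.000], [-69.750, -30.000]].
det J = 150.000.

150.000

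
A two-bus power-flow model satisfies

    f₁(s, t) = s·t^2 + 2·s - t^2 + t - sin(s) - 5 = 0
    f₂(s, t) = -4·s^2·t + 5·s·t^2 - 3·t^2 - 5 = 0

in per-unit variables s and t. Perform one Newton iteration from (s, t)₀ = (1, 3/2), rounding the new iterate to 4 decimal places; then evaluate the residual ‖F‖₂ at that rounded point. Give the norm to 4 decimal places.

At (1, 3/2): F = (-2.341471, -6.5000).
Jacobian J = [[t^2 - cos(s) + 2, 2·s·t - 2·t + 1], [-8·s·t + 5·t^2, -4·s^2 + 10·s·t - 6·t]].
At the point, J = [[3.709698, 1.0000], [-0.7500, 2.0000]] (det J = 8.169395).
Solving J·Δ = −F gives Δ = (-0.2224, 3.1666).
Then the next iterate is (s, t)₁ = (0.7776, 4.6666).
Re-evaluating at (0.7776, 4.6666): F = (-4.323011, 3.051256), so ‖F‖₂ = 5.2914.

5.2914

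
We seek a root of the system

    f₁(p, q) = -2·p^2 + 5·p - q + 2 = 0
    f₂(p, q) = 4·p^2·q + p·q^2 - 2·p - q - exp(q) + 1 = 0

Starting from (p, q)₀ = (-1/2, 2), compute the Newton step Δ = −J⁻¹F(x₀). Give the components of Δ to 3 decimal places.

At (-1/2, 2): F = (-3.000, -7.38906).
Jacobian J = [[-4·p + 5, -1], [8·p·q + q^2 - 2, 4·p^2 + 2·p·q - exp(q) - 1]].
At the point, J = [[7.000, -1.000], [-6.000, -9.38906]] (det J = -71.72339).
Solving J·Δ = −F gives Δ = (0.290, -0.972).

(0.290, -0.972)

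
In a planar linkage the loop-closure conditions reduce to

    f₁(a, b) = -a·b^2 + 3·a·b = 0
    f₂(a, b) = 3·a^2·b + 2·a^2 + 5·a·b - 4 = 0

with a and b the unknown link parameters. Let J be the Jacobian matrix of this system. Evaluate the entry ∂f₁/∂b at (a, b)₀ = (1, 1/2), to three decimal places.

∂f₁/∂b = -2·a·b + 3·a.
At (1, 1/2) this is 2.000.

2.000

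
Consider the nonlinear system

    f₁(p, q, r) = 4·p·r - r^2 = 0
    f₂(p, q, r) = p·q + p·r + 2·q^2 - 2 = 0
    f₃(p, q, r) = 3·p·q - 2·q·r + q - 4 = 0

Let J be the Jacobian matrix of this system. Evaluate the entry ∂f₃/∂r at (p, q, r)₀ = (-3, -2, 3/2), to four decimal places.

4.0000

∂f₃/∂r = -2·q.
At (-3, -2, 3/2) this is 4.0000.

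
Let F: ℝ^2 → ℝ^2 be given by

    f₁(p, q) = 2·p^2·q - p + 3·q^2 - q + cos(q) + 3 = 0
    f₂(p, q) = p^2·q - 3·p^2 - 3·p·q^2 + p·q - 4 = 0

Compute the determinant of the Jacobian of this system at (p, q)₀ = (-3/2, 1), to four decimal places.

J = [[4·p·q - 1, 2·p^2 + 6·q - sin(q) - 1], [2·p·q - 6·p - 3·q^2 + q, p^2 - 6·p·q + p]].
At the point, J = [[-7.0000, 8.658529], [4.0000, 9.7500]].
det J = -102.8841.

-102.8841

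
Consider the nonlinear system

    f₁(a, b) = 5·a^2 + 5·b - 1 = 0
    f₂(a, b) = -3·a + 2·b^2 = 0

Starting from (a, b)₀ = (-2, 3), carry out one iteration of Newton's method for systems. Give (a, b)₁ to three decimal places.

At (-2, 3): F = (34.000, 24.000).
Jacobian J = [[10·a, 5], [-3, 4·b]].
At the point, J = [[-20.000, 5.000], [-3.000, 12.000]] (det J = -225.000).
Solving J·Δ = −F gives Δ = (1.280, -1.680).
Then the next iterate is (a, b)₁ = (-0.720, 1.320).

(-0.720, 1.320)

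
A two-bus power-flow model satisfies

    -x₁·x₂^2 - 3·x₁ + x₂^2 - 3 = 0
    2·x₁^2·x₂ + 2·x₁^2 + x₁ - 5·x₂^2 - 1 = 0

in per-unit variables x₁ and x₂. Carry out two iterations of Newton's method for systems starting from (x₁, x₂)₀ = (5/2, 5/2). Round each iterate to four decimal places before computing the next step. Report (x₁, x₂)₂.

At (5/2, 5/2): F = (-19.8750, 14.0000).
Jacobian J = [[-x₂^2 - 3, -2·x₁·x₂ + 2·x₂], [4·x₁·x₂ + 4·x₁ + 1, 2·x₁^2 - 10·x₂]].
At the point, J = [[-9.2500, -7.5000], [36.0000, -12.5000]] (det J = 385.6250).
Solving J·Δ = −F gives Δ = (-0.9165, -1.5196).
Then the next iterate is (x₁, x₂)₁ = (1.5835, 0.9804).
Round to (1.5835, 0.9804) and repeat: F = (-8.311351, 5.709175), J = [[-3.961184, -1.144127], [13.543854, -4.789056]].
Δ = (-1.3444, -2.6099), so (x₁, x₂)₂ = (0.2391, -1.6295).

(0.2391, -1.6295)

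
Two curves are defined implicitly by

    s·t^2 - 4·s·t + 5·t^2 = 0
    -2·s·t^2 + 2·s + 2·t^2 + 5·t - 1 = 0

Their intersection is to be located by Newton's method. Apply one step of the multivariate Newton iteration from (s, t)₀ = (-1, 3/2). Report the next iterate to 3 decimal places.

(0.642, 0.947)

At (-1, 3/2): F = (15.000, 13.500).
Jacobian J = [[t^2 - 4·t, 2·s·t - 4·s + 10·t], [-2·t^2 + 2, -4·s·t + 4·t + 5]].
At the point, J = [[-3.750, 16.000], [-2.500, 17.000]] (det J = -23.750).
Solving J·Δ = −F gives Δ = (1.642, -0.553).
Then the next iterate is (s, t)₁ = (0.642, 0.947).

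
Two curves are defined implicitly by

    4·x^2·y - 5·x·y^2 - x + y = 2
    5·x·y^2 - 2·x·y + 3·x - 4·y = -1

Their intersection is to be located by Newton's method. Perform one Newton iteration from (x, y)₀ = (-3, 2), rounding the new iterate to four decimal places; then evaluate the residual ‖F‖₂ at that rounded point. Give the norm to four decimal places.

43.9306

At (-3, 2): F = (135.0000, -64.0000).
Jacobian J = [[8·x·y - 5·y^2 - 1, 4·x^2 - 10·x·y + 1], [5·y^2 - 2·y + 3, 10·x·y - 2·x - 4]].
At the point, J = [[-69.0000, 97.0000], [19.0000, -58.0000]] (det J = 2159.0000).
Solving J·Δ = −F gives Δ = (0.7513, -0.8573).
Then the next iterate is (x, y)₁ = (-2.2487, 1.1427).
Re-evaluating at (-2.2487, 1.1427): F = (39.185693, -19.859071), so ‖F‖₂ = 43.9306.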